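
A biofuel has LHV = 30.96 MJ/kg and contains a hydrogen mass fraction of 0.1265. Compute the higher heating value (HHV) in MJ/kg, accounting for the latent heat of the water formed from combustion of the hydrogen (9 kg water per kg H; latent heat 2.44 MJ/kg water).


HHV = LHV + H_frac * 9 * 2.44
= 30.96 + 0.1265 * 9 * 2.44
= 33.7379 MJ/kg

33.7379 MJ/kg


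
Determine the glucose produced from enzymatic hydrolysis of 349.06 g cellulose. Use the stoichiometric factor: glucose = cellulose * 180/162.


glucose = cellulose * 180/162
= 349.06 * 180/162
= 387.8444 g

387.8444 g


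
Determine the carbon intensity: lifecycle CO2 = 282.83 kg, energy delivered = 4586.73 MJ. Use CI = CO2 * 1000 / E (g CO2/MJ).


CI = CO2 * 1000 / E
= 282.83 * 1000 / 4586.73
= 61.6627 g CO2/MJ

61.6627 g CO2/MJ


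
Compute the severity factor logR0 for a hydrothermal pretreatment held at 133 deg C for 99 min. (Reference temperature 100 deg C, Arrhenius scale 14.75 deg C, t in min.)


logR0 = log10(t * exp((T - 100) / 14.75))
= log10(99 * exp((133 - 100) / 14.75))
= 2.9673

2.9673


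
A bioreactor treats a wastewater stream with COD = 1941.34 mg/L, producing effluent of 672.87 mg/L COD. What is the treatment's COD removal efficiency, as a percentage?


eta = (COD_in - COD_out) / COD_in * 100
= (1941.34 - 672.87) / 1941.34 * 100
= 65.3399%

65.3399%


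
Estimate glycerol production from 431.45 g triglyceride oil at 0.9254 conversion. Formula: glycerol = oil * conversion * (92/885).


glycerol = oil * conv * (92/885)
= 431.45 * 0.9254 * 92 / 885
= 41.5054 g

41.5054 g


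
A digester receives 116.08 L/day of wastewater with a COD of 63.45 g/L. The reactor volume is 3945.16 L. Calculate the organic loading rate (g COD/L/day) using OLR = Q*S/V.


OLR = Q * S / V
= 116.08 * 63.45 / 3945.16
= 1.8669 g/L/day

1.8669 g/L/day


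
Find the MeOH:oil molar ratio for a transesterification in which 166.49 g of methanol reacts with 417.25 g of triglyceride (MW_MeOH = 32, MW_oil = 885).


Molar ratio = n_MeOH / n_oil = (MeOH/32) / (oil/885) = (MeOH * 885) / (32 * oil)
= (166.49 * 885) / (32 * 417.25)
= 11.0353

11.0353


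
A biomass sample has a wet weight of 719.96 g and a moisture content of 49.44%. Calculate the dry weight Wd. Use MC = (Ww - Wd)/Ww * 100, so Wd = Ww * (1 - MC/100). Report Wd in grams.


Wd = Ww * (1 - MC/100)
= 719.96 * (1 - 49.44/100)
= 364.0118 g

364.0118 g


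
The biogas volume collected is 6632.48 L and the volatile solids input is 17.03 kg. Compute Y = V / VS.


Y = V / VS
= 6632.48 / 17.03
= 389.4586 L/kg VS

389.4586 L/kg VS


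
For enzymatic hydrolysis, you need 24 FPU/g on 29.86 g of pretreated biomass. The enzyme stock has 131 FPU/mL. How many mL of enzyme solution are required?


V = dosage * m_sub / activity
V = 24 * 29.86 / 131
V = 5.4705 mL

5.4705 mL


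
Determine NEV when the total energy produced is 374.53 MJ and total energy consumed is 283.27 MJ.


NEV = E_out - E_in
= 374.53 - 283.27
= 91.2600 MJ

91.2600 MJ


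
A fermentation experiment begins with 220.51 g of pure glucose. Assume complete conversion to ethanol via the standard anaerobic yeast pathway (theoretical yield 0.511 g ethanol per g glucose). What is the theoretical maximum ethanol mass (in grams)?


Theoretical ethanol yield: m_EtOH = 0.511 * m_glucose
m_EtOH = 0.511 * 220.51 = 112.6806 g

112.6806 g


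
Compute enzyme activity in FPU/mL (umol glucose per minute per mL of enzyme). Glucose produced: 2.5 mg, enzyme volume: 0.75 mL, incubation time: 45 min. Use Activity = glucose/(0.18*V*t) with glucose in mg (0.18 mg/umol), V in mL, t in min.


Activity = glucose_mg / (0.18 mg/umol * V_mL * t_min)
= 2.5 / (0.18 * 0.75 * 45)
= 0.4115 FPU/mL

0.4115 FPU/mL


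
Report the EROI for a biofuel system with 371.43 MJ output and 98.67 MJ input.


EROI = E_out / E_in
= 371.43 / 98.67
= 3.7644

3.7644


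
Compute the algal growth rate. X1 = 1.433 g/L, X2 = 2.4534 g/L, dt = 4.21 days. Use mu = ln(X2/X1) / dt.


mu = ln(X2/X1) / dt
= ln(2.4534/1.433) / 4.21
= 0.1277 per day

0.1277 per day


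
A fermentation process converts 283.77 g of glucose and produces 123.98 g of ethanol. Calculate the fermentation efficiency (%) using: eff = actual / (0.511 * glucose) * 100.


Fermentation efficiency = (actual / (0.511 * glucose)) * 100
= (123.98 / (0.511 * 283.77)) * 100
= 85.4996%

85.4996%


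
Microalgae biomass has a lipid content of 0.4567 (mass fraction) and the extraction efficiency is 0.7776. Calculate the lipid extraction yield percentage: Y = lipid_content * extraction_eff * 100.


Y = lipid_content * extraction_eff * 100
= 0.4567 * 0.7776 * 100
= 35.5130%

35.5130%


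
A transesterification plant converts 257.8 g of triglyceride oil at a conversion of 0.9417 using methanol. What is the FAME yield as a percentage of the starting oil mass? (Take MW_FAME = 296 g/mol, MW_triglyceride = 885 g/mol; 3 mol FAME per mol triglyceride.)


m_FAME = oil * conv * (3 * 296 / 885) = oil * conv * (888/885)
= 257.8 * 0.9417 * 888 / 885
= 243.5932 g
Y = m_FAME / oil * 100 = conv * (888/885) * 100
= 0.9417 * 888 / 885 * 100
= 94.49%

94.49%


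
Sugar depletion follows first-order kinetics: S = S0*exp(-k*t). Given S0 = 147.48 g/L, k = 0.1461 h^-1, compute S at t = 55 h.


S = S0 * exp(-k * t)
S = 147.48 * exp(-0.1461 * 55)
S = 0.0477 g/L

0.0477 g/L


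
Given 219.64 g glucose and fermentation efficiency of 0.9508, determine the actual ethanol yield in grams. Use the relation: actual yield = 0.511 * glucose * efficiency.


Actual ethanol: m = 0.511 * 219.64 * 0.9508
m = 106.7140 g

106.7140 g


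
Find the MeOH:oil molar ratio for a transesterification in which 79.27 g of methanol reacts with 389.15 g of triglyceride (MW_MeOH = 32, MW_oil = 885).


Molar ratio = n_MeOH / n_oil = (MeOH/32) / (oil/885) = (MeOH * 885) / (32 * oil)
= (79.27 * 885) / (32 * 389.15)
= 5.6336

5.6336


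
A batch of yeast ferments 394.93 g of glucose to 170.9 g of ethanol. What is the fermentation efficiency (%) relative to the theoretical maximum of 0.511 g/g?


Fermentation efficiency = (actual / (0.511 * glucose)) * 100
= (170.9 / (0.511 * 394.93)) * 100
= 84.6839%

84.6839%


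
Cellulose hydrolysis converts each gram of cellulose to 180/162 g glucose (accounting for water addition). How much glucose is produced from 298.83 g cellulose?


glucose = cellulose * 180/162
= 298.83 * 180/162
= 332.0333 g

332.0333 g


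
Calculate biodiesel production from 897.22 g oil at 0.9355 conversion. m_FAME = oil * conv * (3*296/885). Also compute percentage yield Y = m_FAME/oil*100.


m_FAME = oil * conv * (3 * 296 / 885) = oil * conv * (888/885)
= 897.22 * 0.9355 * 888 / 885
= 842.1946 g
Y = m_FAME / oil * 100 = conv * (888/885) * 100
= 0.9355 * 888 / 885 * 100
= 93.87%

842.1946 g FAME; Y = 93.87%


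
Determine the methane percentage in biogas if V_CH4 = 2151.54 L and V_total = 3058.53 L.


CH4% = V_CH4 / V_total * 100
= 2151.54 / 3058.53 * 100
= 70.3456%

70.3456%


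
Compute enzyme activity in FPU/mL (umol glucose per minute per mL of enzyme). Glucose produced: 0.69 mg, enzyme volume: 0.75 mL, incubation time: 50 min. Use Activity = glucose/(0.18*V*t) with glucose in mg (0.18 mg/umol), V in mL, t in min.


Activity = glucose_mg / (0.18 mg/umol * V_mL * t_min)
= 0.69 / (0.18 * 0.75 * 50)
= 0.1022 FPU/mL

0.1022 FPU/mL


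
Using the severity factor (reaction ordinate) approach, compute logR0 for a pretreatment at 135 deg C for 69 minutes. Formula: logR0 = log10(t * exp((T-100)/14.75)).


logR0 = log10(t * exp((T - 100) / 14.75))
= log10(69 * exp((135 - 100) / 14.75))
= 2.8694

2.8694


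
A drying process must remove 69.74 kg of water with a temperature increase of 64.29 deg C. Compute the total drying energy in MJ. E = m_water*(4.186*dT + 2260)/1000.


E = m_water * (4.186 * dT + 2260) / 1000
= 69.74 * (4.186 * 64.29 + 2260) / 1000
= 176.3807 MJ

176.3807 MJ


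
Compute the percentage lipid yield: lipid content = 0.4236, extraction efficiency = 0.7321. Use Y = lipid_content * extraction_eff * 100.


Y = lipid_content * extraction_eff * 100
= 0.4236 * 0.7321 * 100
= 31.0118%

31.0118%


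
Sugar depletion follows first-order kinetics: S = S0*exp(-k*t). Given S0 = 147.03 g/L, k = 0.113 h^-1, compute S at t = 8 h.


S = S0 * exp(-k * t)
S = 147.03 * exp(-0.113 * 8)
S = 59.5393 g/L

59.5393 g/L


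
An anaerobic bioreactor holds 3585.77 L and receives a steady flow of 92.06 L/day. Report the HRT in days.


HRT = V / Q
= 3585.77 / 92.06
= 38.9504 days

38.9504 days


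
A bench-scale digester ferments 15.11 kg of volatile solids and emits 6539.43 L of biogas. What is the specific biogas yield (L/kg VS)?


Y = V / VS
= 6539.43 / 15.11
= 432.7882 L/kg VS

432.7882 L/kg VS


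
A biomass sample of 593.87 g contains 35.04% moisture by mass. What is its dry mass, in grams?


Wd = Ww * (1 - MC/100)
= 593.87 * (1 - 35.04/100)
= 385.7780 g

385.7780 g


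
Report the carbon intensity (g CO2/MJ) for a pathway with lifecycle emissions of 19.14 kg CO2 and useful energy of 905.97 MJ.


CI = CO2 * 1000 / E
= 19.14 * 1000 / 905.97
= 21.1265 g CO2/MJ

21.1265 g CO2/MJ


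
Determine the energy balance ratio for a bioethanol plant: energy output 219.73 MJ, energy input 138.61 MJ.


EROI = E_out / E_in
= 219.73 / 138.61
= 1.5852

1.5852


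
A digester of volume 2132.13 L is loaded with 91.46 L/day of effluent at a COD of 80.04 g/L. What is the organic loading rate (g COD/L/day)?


OLR = Q * S / V
= 91.46 * 80.04 / 2132.13
= 3.4334 g/L/day

3.4334 g/L/day


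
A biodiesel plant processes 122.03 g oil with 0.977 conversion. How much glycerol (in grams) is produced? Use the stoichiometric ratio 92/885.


glycerol = oil * conv * (92/885)
= 122.03 * 0.977 * 92 / 885
= 12.3938 g

12.3938 g


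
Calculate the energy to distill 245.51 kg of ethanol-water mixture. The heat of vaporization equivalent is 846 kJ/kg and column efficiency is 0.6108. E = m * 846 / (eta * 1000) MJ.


E = m * 846 / (eta * 1000)
= 245.51 * 846 / (0.6108 * 1000)
= 340.0482 MJ

340.0482 MJ


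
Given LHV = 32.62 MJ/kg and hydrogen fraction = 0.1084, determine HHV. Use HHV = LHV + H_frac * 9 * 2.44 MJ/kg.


HHV = LHV + H_frac * 9 * 2.44
= 32.62 + 0.1084 * 9 * 2.44
= 35.0005 MJ/kg

35.0005 MJ/kg


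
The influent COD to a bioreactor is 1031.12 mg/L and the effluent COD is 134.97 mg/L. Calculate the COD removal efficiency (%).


eta = (COD_in - COD_out) / COD_in * 100
= (1031.12 - 134.97) / 1031.12 * 100
= 86.9103%

86.9103%


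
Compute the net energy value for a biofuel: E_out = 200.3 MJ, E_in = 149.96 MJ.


NEV = E_out - E_in
= 200.3 - 149.96
= 50.3400 MJ

50.3400 MJ


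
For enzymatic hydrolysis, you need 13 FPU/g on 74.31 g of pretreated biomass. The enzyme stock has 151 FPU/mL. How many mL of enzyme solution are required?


V = dosage * m_sub / activity
V = 13 * 74.31 / 151
V = 6.3975 mL

6.3975 mL


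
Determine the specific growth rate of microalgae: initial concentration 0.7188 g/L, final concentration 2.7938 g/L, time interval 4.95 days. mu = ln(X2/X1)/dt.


mu = ln(X2/X1) / dt
= ln(2.7938/0.7188) / 4.95
= 0.2743 per day

0.2743 per day


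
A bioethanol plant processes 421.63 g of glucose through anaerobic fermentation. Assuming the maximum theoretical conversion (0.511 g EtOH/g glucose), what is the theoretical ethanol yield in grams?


Theoretical ethanol yield: m_EtOH = 0.511 * m_glucose
m_EtOH = 0.511 * 421.63 = 215.4529 g

215.4529 g


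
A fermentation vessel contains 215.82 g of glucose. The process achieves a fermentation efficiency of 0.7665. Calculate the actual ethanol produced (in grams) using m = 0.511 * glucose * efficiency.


Actual ethanol: m = 0.511 * 215.82 * 0.7665
m = 84.5327 g

84.5327 g


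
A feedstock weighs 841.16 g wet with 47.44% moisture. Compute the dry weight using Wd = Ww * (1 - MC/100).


Wd = Ww * (1 - MC/100)
= 841.16 * (1 - 47.44/100)
= 442.1137 g

442.1137 g


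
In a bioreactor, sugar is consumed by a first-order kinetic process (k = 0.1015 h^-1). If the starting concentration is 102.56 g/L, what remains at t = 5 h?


S = S0 * exp(-k * t)
S = 102.56 * exp(-0.1015 * 5)
S = 61.7410 g/L

61.7410 g/L


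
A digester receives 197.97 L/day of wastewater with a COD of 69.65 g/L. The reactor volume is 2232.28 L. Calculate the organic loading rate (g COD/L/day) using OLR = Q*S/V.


OLR = Q * S / V
= 197.97 * 69.65 / 2232.28
= 6.1769 g/L/day

6.1769 g/L/day


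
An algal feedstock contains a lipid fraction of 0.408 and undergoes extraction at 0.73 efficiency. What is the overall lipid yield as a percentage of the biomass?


Y = lipid_content * extraction_eff * 100
= 0.408 * 0.73 * 100
= 29.7840%

29.7840%


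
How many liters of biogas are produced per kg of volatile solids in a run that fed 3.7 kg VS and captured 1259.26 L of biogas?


Y = V / VS
= 1259.26 / 3.7
= 340.3405 L/kg VS

340.3405 L/kg VS


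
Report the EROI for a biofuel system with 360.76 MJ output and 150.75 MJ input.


EROI = E_out / E_in
= 360.76 / 150.75
= 2.3931

2.3931


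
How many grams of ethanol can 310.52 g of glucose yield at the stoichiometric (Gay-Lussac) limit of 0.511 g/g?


Theoretical ethanol yield: m_EtOH = 0.511 * m_glucose
m_EtOH = 0.511 * 310.52 = 158.6757 g

158.6757 g


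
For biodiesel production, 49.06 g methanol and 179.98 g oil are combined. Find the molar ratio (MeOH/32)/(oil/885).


Molar ratio = n_MeOH / n_oil = (MeOH/32) / (oil/885) = (MeOH * 885) / (32 * oil)
= (49.06 * 885) / (32 * 179.98)
= 7.5387

7.5387


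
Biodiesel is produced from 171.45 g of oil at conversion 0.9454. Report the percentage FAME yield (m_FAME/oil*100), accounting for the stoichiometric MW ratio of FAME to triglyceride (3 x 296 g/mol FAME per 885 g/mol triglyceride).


m_FAME = oil * conv * (3 * 296 / 885) = oil * conv * (888/885)
= 171.45 * 0.9454 * 888 / 885
= 162.6383 g
Y = m_FAME / oil * 100 = conv * (888/885) * 100
= 0.9454 * 888 / 885 * 100
= 94.86%

94.86%


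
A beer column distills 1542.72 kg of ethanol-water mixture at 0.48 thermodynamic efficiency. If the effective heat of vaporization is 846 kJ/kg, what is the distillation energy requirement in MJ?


E = m * 846 / (eta * 1000)
= 1542.72 * 846 / (0.48 * 1000)
= 2719.0440 MJ

2719.0440 MJ


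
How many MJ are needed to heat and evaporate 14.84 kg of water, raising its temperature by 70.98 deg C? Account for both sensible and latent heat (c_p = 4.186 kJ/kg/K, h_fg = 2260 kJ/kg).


E = m_water * (4.186 * dT + 2260) / 1000
= 14.84 * (4.186 * 70.98 + 2260) / 1000
= 37.9477 MJ

37.9477 MJ


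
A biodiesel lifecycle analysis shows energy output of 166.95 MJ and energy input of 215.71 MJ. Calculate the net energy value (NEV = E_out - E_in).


NEV = E_out - E_in
= 166.95 - 215.71
= -48.7600 MJ

-48.7600 MJ


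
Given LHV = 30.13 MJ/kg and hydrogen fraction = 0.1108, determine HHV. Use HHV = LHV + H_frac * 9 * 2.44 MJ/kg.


HHV = LHV + H_frac * 9 * 2.44
= 30.13 + 0.1108 * 9 * 2.44
= 32.5632 MJ/kg

32.5632 MJ/kg


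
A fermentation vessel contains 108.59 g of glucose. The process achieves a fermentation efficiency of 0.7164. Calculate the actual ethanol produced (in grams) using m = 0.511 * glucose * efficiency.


Actual ethanol: m = 0.511 * 108.59 * 0.7164
m = 39.7527 g

39.7527 g


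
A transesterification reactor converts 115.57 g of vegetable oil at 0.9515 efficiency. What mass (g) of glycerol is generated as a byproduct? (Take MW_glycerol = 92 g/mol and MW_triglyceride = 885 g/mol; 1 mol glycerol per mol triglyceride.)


glycerol = oil * conv * (92/885)
= 115.57 * 0.9515 * 92 / 885
= 11.4314 g

11.4314 g


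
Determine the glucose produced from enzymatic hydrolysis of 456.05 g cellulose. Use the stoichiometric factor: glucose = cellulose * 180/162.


glucose = cellulose * 180/162
= 456.05 * 180/162
= 506.7222 g

506.7222 g


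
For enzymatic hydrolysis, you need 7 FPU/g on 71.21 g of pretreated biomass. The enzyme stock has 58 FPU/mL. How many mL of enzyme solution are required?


V = dosage * m_sub / activity
V = 7 * 71.21 / 58
V = 8.5943 mL

8.5943 mL


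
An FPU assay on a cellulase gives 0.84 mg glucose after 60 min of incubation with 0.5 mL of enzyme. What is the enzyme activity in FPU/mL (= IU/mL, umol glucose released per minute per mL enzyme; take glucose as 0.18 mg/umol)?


Activity = glucose_mg / (0.18 mg/umol * V_mL * t_min)
= 0.84 / (0.18 * 0.5 * 60)
= 0.1556 FPU/mL

0.1556 FPU/mL


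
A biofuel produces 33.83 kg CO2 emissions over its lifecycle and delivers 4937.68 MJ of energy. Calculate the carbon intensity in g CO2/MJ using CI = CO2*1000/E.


CI = CO2 * 1000 / E
= 33.83 * 1000 / 4937.68
= 6.8514 g CO2/MJ

6.8514 g CO2/MJ


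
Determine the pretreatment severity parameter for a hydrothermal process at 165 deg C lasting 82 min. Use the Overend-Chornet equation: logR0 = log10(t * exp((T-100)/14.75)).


logR0 = log10(t * exp((T - 100) / 14.75))
= log10(82 * exp((165 - 100) / 14.75))
= 3.8277

3.8277


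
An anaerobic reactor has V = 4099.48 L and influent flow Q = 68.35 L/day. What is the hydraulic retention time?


HRT = V / Q
= 4099.48 / 68.35
= 59.9778 days

59.9778 days


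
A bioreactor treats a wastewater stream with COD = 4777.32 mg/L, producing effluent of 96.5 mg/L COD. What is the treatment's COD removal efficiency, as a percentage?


eta = (COD_in - COD_out) / COD_in * 100
= (4777.32 - 96.5) / 4777.32 * 100
= 97.9800%

97.9800%


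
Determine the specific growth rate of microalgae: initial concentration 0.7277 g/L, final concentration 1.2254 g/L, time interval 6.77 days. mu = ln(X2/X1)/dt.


mu = ln(X2/X1) / dt
= ln(1.2254/0.7277) / 6.77
= 0.0770 per day

0.0770 per day


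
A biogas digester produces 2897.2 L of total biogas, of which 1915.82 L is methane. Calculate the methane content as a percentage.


CH4% = V_CH4 / V_total * 100
= 1915.82 / 2897.2 * 100
= 66.1266%

66.1266%


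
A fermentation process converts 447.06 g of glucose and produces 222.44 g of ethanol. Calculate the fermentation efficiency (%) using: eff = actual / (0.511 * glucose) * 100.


Fermentation efficiency = (actual / (0.511 * glucose)) * 100
= (222.44 / (0.511 * 447.06)) * 100
= 97.3702%

97.3702%


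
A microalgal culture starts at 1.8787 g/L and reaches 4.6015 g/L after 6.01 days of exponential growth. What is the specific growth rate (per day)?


mu = ln(X2/X1) / dt
= ln(4.6015/1.8787) / 6.01
= 0.1491 per day

0.1491 per day


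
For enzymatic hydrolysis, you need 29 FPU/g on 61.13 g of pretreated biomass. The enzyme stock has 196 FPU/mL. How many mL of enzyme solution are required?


V = dosage * m_sub / activity
V = 29 * 61.13 / 196
V = 9.0447 mL

9.0447 mL


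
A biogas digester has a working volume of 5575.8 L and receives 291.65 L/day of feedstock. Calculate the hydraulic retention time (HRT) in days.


HRT = V / Q
= 5575.8 / 291.65
= 19.1181 days

19.1181 days


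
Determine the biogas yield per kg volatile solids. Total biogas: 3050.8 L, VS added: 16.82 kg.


Y = V / VS
= 3050.8 / 16.82
= 181.3793 L/kg VS

181.3793 L/kg VS


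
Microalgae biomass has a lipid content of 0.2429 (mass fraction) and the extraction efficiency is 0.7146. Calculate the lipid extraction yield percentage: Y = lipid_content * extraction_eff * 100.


Y = lipid_content * extraction_eff * 100
= 0.2429 * 0.7146 * 100
= 17.3576%

17.3576%


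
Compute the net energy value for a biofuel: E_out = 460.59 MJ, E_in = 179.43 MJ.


NEV = E_out - E_in
= 460.59 - 179.43
= 281.1600 MJ

281.1600 MJ


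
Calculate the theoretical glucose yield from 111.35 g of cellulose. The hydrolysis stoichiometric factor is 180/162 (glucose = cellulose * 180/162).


glucose = cellulose * 180/162
= 111.35 * 180/162
= 123.7222 g

123.7222 g


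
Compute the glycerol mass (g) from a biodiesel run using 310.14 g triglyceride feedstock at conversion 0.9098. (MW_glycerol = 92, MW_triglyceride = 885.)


glycerol = oil * conv * (92/885)
= 310.14 * 0.9098 * 92 / 885
= 29.3324 g

29.3324 g


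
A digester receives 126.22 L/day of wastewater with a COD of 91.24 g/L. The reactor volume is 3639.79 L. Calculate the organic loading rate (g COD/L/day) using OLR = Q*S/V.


OLR = Q * S / V
= 126.22 * 91.24 / 3639.79
= 3.1640 g/L/day

3.1640 g/L/day


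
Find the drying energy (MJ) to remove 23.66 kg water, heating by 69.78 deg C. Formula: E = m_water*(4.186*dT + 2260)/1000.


E = m_water * (4.186 * dT + 2260) / 1000
= 23.66 * (4.186 * 69.78 + 2260) / 1000
= 60.3827 MJ

60.3827 MJ


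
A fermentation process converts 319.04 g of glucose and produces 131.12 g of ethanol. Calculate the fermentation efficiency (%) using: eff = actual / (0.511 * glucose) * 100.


Fermentation efficiency = (actual / (0.511 * glucose)) * 100
= (131.12 / (0.511 * 319.04)) * 100
= 80.4272%

80.4272%


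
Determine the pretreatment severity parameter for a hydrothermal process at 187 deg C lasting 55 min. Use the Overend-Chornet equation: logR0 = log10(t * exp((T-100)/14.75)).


logR0 = log10(t * exp((T - 100) / 14.75))
= log10(55 * exp((187 - 100) / 14.75))
= 4.3020

4.3020


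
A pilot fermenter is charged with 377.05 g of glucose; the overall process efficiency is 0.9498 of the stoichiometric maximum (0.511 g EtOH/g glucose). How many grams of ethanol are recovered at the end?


Actual ethanol: m = 0.511 * 377.05 * 0.9498
m = 183.0004 g

183.0004 g


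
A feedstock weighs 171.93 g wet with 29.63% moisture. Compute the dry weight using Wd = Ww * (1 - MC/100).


Wd = Ww * (1 - MC/100)
= 171.93 * (1 - 29.63/100)
= 120.9871 g

120.9871 g


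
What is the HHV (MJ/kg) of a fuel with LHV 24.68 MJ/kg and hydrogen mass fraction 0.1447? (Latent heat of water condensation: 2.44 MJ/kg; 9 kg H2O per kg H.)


HHV = LHV + H_frac * 9 * 2.44
= 24.68 + 0.1447 * 9 * 2.44
= 27.8576 MJ/kg

27.8576 MJ/kg


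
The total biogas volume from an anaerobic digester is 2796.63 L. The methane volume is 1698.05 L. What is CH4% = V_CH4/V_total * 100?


CH4% = V_CH4 / V_total * 100
= 1698.05 / 2796.63 * 100
= 60.7177%

60.7177%


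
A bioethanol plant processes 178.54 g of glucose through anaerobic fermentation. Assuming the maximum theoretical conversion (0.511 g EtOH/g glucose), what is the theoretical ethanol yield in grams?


Theoretical ethanol yield: m_EtOH = 0.511 * m_glucose
m_EtOH = 0.511 * 178.54 = 91.2339 g

91.2339 g


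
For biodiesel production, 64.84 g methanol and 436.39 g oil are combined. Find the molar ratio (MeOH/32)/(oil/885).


Molar ratio = n_MeOH / n_oil = (MeOH/32) / (oil/885) = (MeOH * 885) / (32 * oil)
= (64.84 * 885) / (32 * 436.39)
= 4.1092

4.1092


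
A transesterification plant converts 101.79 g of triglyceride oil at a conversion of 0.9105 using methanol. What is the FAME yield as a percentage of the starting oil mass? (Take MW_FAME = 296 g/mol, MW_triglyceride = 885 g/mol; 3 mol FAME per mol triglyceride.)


m_FAME = oil * conv * (3 * 296 / 885) = oil * conv * (888/885)
= 101.79 * 0.9105 * 888 / 885
= 92.9940 g
Y = m_FAME / oil * 100 = conv * (888/885) * 100
= 0.9105 * 888 / 885 * 100
= 91.36%

91.36%


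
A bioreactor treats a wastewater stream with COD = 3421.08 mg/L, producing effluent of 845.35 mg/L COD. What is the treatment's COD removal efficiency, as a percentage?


eta = (COD_in - COD_out) / COD_in * 100
= (3421.08 - 845.35) / 3421.08 * 100
= 75.2900%

75.2900%


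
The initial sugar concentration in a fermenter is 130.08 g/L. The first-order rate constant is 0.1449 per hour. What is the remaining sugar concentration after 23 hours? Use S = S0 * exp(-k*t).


S = S0 * exp(-k * t)
S = 130.08 * exp(-0.1449 * 23)
S = 4.6434 g/L

4.6434 g/L


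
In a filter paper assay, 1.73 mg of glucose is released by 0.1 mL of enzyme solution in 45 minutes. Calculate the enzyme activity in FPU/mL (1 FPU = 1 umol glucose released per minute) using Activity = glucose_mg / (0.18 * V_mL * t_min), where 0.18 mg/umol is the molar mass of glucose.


Activity = glucose_mg / (0.18 mg/umol * V_mL * t_min)
= 1.73 / (0.18 * 0.1 * 45)
= 2.1358 FPU/mL

2.1358 FPU/mL


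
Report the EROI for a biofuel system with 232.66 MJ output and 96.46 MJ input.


EROI = E_out / E_in
= 232.66 / 96.46
= 2.4120

2.4120


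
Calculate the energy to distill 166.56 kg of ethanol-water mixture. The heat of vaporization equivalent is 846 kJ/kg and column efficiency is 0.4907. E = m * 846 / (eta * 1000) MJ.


E = m * 846 / (eta * 1000)
= 166.56 * 846 / (0.4907 * 1000)
= 287.1607 MJ

287.1607 MJ


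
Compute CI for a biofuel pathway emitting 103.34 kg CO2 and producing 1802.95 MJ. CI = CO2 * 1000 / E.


CI = CO2 * 1000 / E
= 103.34 * 1000 / 1802.95
= 57.3172 g CO2/MJ

57.3172 g CO2/MJ


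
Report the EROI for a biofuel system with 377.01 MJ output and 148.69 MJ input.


EROI = E_out / E_in
= 377.01 / 148.69
= 2.5355

2.5355


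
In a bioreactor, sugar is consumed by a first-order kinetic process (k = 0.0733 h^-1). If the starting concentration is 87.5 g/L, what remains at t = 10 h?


S = S0 * exp(-k * t)
S = 87.5 * exp(-0.0733 * 10)
S = 42.0407 g/L

42.0407 g/L


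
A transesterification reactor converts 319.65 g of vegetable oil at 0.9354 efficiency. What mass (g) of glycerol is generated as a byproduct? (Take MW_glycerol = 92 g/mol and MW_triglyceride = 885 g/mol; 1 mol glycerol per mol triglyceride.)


glycerol = oil * conv * (92/885)
= 319.65 * 0.9354 * 92 / 885
= 31.0825 g

31.0825 g


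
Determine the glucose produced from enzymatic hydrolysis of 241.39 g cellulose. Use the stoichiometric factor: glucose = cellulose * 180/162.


glucose = cellulose * 180/162
= 241.39 * 180/162
= 268.2111 g

268.2111 g


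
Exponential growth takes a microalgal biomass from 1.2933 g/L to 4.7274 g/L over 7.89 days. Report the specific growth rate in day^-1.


mu = ln(X2/X1) / dt
= ln(4.7274/1.2933) / 7.89
= 0.1643 per day

0.1643 per day


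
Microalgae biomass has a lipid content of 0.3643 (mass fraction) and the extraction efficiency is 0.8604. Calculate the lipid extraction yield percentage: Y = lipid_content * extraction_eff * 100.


Y = lipid_content * extraction_eff * 100
= 0.3643 * 0.8604 * 100
= 31.3444%

31.3444%


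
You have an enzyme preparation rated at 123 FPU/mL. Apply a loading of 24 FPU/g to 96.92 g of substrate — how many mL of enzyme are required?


V = dosage * m_sub / activity
V = 24 * 96.92 / 123
V = 18.9112 mL

18.9112 mL


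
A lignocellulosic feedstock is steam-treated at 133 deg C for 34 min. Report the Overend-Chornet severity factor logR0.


logR0 = log10(t * exp((T - 100) / 14.75))
= log10(34 * exp((133 - 100) / 14.75))
= 2.5031

2.5031


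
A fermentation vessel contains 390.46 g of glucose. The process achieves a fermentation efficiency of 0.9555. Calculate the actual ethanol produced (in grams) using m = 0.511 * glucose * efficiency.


Actual ethanol: m = 0.511 * 390.46 * 0.9555
m = 190.6462 g

190.6462 g


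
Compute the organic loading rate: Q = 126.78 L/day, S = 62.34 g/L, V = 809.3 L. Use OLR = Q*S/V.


OLR = Q * S / V
= 126.78 * 62.34 / 809.3
= 9.7658 g/L/day

9.7658 g/L/day


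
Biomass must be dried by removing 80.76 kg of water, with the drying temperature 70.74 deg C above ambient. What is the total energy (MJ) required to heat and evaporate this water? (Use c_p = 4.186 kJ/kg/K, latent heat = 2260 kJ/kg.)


E = m_water * (4.186 * dT + 2260) / 1000
= 80.76 * (4.186 * 70.74 + 2260) / 1000
= 206.4321 MJ

206.4321 MJ


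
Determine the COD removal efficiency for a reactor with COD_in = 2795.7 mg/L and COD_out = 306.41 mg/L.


eta = (COD_in - COD_out) / COD_in * 100
= (2795.7 - 306.41) / 2795.7 * 100
= 89.0400%

89.0400%


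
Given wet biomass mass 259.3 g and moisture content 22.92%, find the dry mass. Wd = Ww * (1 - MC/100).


Wd = Ww * (1 - MC/100)
= 259.3 * (1 - 22.92/100)
= 199.8684 g

199.8684 g


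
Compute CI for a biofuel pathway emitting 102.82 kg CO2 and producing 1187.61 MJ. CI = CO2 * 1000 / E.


CI = CO2 * 1000 / E
= 102.82 * 1000 / 1187.61
= 86.5772 g CO2/MJ

86.5772 g CO2/MJ


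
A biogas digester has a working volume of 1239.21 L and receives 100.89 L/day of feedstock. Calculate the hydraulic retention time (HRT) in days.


HRT = V / Q
= 1239.21 / 100.89
= 12.2828 days

12.2828 days


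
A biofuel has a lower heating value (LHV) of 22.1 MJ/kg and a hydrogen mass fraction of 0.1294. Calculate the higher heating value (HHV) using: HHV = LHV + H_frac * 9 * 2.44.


HHV = LHV + H_frac * 9 * 2.44
= 22.1 + 0.1294 * 9 * 2.44
= 24.9416 MJ/kg

24.9416 MJ/kg


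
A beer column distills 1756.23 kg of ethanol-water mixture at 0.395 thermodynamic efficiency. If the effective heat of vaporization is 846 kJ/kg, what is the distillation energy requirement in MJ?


E = m * 846 / (eta * 1000)
= 1756.23 * 846 / (0.395 * 1000)
= 3761.4445 MJ

3761.4445 MJ


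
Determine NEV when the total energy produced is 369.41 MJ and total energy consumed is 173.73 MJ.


NEV = E_out - E_in
= 369.41 - 173.73
= 195.6800 MJ

195.6800 MJ


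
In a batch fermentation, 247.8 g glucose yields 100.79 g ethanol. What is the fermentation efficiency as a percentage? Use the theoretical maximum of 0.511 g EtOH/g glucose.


Fermentation efficiency = (actual / (0.511 * glucose)) * 100
= (100.79 / (0.511 * 247.8)) * 100
= 79.5967%

79.5967%


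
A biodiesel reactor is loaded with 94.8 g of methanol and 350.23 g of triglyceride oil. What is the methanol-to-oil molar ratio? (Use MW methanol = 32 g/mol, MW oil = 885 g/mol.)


Molar ratio = n_MeOH / n_oil = (MeOH/32) / (oil/885) = (MeOH * 885) / (32 * oil)
= (94.8 * 885) / (32 * 350.23)
= 7.4860

7.4860


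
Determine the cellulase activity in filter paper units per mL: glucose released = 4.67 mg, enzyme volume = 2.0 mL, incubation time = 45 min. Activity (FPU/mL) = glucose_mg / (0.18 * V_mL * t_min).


Activity = glucose_mg / (0.18 mg/umol * V_mL * t_min)
= 4.67 / (0.18 * 2.0 * 45)
= 0.2883 FPU/mL

0.2883 FPU/mL


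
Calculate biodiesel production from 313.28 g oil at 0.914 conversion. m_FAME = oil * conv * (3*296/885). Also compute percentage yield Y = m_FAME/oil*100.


m_FAME = oil * conv * (3 * 296 / 885) = oil * conv * (888/885)
= 313.28 * 0.914 * 888 / 885
= 287.3086 g
Y = m_FAME / oil * 100 = conv * (888/885) * 100
= 0.914 * 888 / 885 * 100
= 91.71%

287.3086 g FAME; Y = 91.71%


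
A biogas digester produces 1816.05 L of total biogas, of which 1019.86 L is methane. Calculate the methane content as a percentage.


CH4% = V_CH4 / V_total * 100
= 1019.86 / 1816.05 * 100
= 56.1581%

56.1581%


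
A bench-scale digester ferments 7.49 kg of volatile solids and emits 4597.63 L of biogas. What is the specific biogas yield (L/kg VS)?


Y = V / VS
= 4597.63 / 7.49
= 613.8358 L/kg VS

613.8358 L/kg VS


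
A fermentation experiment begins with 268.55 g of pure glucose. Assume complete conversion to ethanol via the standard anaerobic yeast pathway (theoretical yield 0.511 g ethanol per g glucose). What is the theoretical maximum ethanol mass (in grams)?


Theoretical ethanol yield: m_EtOH = 0.511 * m_glucose
m_EtOH = 0.511 * 268.55 = 137.2291 g

137.2291 g


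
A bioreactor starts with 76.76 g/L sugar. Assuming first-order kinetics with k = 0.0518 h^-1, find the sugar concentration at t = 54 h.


S = S0 * exp(-k * t)
S = 76.76 * exp(-0.0518 * 54)
S = 4.6809 g/L

4.6809 g/L


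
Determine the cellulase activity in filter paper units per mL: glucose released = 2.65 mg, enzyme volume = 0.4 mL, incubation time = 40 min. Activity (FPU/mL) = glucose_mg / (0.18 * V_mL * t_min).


Activity = glucose_mg / (0.18 mg/umol * V_mL * t_min)
= 2.65 / (0.18 * 0.4 * 40)
= 0.9201 FPU/mL

0.9201 FPU/mL


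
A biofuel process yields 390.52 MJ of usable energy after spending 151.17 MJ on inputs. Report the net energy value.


NEV = E_out - E_in
= 390.52 - 151.17
= 239.3500 MJ

239.3500 MJ


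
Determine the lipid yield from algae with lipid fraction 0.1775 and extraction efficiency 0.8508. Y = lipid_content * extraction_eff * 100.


Y = lipid_content * extraction_eff * 100
= 0.1775 * 0.8508 * 100
= 15.1017%

15.1017%


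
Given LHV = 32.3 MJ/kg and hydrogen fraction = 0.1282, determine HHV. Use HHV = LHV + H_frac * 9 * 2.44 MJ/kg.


HHV = LHV + H_frac * 9 * 2.44
= 32.3 + 0.1282 * 9 * 2.44
= 35.1153 MJ/kg

35.1153 MJ/kg


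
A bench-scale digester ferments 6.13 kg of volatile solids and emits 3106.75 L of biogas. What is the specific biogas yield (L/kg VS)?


Y = V / VS
= 3106.75 / 6.13
= 506.8108 L/kg VS

506.8108 L/kg VS


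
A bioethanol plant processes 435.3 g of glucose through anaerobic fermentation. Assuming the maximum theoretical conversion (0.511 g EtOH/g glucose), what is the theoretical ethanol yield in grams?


Theoretical ethanol yield: m_EtOH = 0.511 * m_glucose
m_EtOH = 0.511 * 435.3 = 222.4383 g

222.4383 g


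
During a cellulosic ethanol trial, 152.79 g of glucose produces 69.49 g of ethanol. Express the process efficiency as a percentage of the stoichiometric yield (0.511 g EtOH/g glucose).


Fermentation efficiency = (actual / (0.511 * glucose)) * 100
= (69.49 / (0.511 * 152.79)) * 100
= 89.0034%

89.0034%


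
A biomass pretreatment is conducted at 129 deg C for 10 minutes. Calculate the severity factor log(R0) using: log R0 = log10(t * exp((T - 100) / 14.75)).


logR0 = log10(t * exp((T - 100) / 14.75))
= log10(10 * exp((129 - 100) / 14.75))
= 1.8539

1.8539


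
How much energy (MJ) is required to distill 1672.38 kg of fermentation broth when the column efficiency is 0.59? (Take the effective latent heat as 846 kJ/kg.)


E = m * 846 / (eta * 1000)
= 1672.38 * 846 / (0.59 * 1000)
= 2398.0228 MJ

2398.0228 MJ


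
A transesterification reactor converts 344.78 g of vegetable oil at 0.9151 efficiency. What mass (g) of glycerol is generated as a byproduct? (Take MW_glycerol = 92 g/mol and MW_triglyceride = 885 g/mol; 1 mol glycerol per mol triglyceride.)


glycerol = oil * conv * (92/885)
= 344.78 * 0.9151 * 92 / 885
= 32.7986 g

32.7986 g


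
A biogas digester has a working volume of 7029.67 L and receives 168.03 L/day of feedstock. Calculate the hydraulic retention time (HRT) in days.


HRT = V / Q
= 7029.67 / 168.03
= 41.8358 days

41.8358 days


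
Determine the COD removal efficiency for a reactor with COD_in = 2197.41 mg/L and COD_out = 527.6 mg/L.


eta = (COD_in - COD_out) / COD_in * 100
= (2197.41 - 527.6) / 2197.41 * 100
= 75.9899%

75.9899%


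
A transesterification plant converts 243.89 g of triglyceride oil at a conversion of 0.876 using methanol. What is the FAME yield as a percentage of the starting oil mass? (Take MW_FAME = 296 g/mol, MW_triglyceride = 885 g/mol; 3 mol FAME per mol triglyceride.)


m_FAME = oil * conv * (3 * 296 / 885) = oil * conv * (888/885)
= 243.89 * 0.876 * 888 / 885
= 214.3719 g
Y = m_FAME / oil * 100 = conv * (888/885) * 100
= 0.876 * 888 / 885 * 100
= 87.90%

87.90%


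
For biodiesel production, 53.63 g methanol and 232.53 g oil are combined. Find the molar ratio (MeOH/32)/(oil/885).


Molar ratio = n_MeOH / n_oil = (MeOH/32) / (oil/885) = (MeOH * 885) / (32 * oil)
= (53.63 * 885) / (32 * 232.53)
= 6.3786

6.3786


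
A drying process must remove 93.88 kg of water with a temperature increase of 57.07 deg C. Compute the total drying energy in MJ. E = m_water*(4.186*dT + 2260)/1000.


E = m_water * (4.186 * dT + 2260) / 1000
= 93.88 * (4.186 * 57.07 + 2260) / 1000
= 234.5963 MJ

234.5963 MJ


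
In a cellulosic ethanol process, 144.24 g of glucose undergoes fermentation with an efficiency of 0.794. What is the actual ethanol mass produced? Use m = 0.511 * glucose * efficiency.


Actual ethanol: m = 0.511 * 144.24 * 0.794
m = 58.5231 g

58.5231 g


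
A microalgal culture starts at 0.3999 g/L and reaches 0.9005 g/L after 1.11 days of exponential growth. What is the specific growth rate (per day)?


mu = ln(X2/X1) / dt
= ln(0.9005/0.3999) / 1.11
= 0.7313 per day

0.7313 per day


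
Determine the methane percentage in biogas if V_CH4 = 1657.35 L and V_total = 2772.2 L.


CH4% = V_CH4 / V_total * 100
= 1657.35 / 2772.2 * 100
= 59.7846%

59.7846%


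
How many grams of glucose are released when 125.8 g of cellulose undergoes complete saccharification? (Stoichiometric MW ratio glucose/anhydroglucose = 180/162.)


glucose = cellulose * 180/162
= 125.8 * 180/162
= 139.7778 g

139.7778 g


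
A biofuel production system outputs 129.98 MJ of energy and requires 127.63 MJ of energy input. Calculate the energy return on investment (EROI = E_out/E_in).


EROI = E_out / E_in
= 129.98 / 127.63
= 1.0184

1.0184


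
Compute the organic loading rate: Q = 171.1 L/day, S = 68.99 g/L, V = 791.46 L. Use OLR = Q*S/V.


OLR = Q * S / V
= 171.1 * 68.99 / 791.46
= 14.9144 g/L/day

14.9144 g/L/day


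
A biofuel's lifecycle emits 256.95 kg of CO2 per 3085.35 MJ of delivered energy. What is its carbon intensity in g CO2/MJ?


CI = CO2 * 1000 / E
= 256.95 * 1000 / 3085.35
= 83.2807 g CO2/MJ

83.2807 g CO2/MJ


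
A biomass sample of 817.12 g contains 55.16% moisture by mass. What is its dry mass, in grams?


Wd = Ww * (1 - MC/100)
= 817.12 * (1 - 55.16/100)
= 366.3966 g

366.3966 g


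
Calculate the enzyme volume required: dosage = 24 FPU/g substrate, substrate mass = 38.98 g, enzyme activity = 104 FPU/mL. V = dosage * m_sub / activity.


V = dosage * m_sub / activity
V = 24 * 38.98 / 104
V = 8.9954 mL

8.9954 mL


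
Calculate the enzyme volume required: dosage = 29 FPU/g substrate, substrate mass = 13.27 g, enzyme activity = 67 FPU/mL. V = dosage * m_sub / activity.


V = dosage * m_sub / activity
V = 29 * 13.27 / 67
V = 5.7437 mL

5.7437 mL


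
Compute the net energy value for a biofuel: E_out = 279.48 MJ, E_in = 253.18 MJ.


NEV = E_out - E_in
= 279.48 - 253.18
= 26.3000 MJ

26.3000 MJ


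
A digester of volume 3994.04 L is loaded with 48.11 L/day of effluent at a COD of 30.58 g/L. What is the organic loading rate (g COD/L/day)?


OLR = Q * S / V
= 48.11 * 30.58 / 3994.04
= 0.3683 g/L/day

0.3683 g/L/day


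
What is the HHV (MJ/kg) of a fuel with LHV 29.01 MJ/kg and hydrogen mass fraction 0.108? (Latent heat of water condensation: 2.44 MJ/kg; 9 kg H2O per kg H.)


HHV = LHV + H_frac * 9 * 2.44
= 29.01 + 0.108 * 9 * 2.44
= 31.3817 MJ/kg

31.3817 MJ/kg


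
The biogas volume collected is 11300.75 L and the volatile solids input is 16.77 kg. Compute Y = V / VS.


Y = V / VS
= 11300.75 / 16.77
= 673.8670 L/kg VS

673.8670 L/kg VS


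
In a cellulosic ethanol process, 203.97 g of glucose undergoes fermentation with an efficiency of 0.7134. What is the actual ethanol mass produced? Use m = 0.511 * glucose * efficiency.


Actual ethanol: m = 0.511 * 203.97 * 0.7134
m = 74.3567 g

74.3567 g


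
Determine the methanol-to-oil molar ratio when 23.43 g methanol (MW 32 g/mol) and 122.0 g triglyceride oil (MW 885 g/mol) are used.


Molar ratio = n_MeOH / n_oil = (MeOH/32) / (oil/885) = (MeOH * 885) / (32 * oil)
= (23.43 * 885) / (32 * 122.0)
= 5.3114

5.3114


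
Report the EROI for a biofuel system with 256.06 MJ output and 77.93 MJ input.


EROI = E_out / E_in
= 256.06 / 77.93
= 3.2858

3.2858


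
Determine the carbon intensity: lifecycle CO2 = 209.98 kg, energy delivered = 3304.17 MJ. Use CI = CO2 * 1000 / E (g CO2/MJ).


CI = CO2 * 1000 / E
= 209.98 * 1000 / 3304.17
= 63.5500 g CO2/MJ

63.5500 g CO2/MJ


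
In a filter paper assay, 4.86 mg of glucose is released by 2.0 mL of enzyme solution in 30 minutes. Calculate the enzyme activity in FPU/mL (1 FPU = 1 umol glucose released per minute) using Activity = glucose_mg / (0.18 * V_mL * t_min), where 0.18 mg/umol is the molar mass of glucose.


Activity = glucose_mg / (0.18 mg/umol * V_mL * t_min)
= 4.86 / (0.18 * 2.0 * 30)
= 0.4500 FPU/mL

0.4500 FPU/mL
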